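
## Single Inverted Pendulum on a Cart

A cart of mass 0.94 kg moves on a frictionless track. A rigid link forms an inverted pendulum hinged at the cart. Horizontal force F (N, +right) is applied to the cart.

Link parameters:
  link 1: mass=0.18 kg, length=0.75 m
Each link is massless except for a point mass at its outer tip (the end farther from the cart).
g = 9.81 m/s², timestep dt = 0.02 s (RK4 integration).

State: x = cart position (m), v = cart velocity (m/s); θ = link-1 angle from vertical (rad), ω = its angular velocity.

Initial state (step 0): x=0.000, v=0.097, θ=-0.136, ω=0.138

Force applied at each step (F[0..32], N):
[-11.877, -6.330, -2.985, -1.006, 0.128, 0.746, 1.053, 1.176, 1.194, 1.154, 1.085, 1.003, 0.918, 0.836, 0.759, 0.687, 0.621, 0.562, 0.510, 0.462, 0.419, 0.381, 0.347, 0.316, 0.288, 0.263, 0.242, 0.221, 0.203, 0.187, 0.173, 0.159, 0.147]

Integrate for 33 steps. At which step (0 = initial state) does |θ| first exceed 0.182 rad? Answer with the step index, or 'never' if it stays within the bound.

apply F[0]=-11.877 → step 1: x=-0.001, v=-0.150, θ=-0.130, ω=0.429
apply F[1]=-6.330 → step 2: x=-0.005, v=-0.280, θ=-0.120, ω=0.568
apply F[2]=-2.985 → step 3: x=-0.011, v=-0.339, θ=-0.109, ω=0.617
apply F[3]=-1.006 → step 4: x=-0.018, v=-0.357, θ=-0.096, ω=0.614
apply F[4]=+0.128 → step 5: x=-0.025, v=-0.351, θ=-0.084, ω=0.582
apply F[5]=+0.746 → step 6: x=-0.032, v=-0.332, θ=-0.073, ω=0.537
apply F[6]=+1.053 → step 7: x=-0.038, v=-0.307, θ=-0.063, ω=0.486
apply F[7]=+1.176 → step 8: x=-0.044, v=-0.280, θ=-0.054, ω=0.434
apply F[8]=+1.194 → step 9: x=-0.049, v=-0.253, θ=-0.045, ω=0.385
apply F[9]=+1.154 → step 10: x=-0.054, v=-0.226, θ=-0.038, ω=0.339
apply F[10]=+1.085 → step 11: x=-0.059, v=-0.202, θ=-0.032, ω=0.298
apply F[11]=+1.003 → step 12: x=-0.062, v=-0.180, θ=-0.026, ω=0.260
apply F[12]=+0.918 → step 13: x=-0.066, v=-0.159, θ=-0.021, ω=0.227
apply F[13]=+0.836 → step 14: x=-0.069, v=-0.141, θ=-0.017, ω=0.197
apply F[14]=+0.759 → step 15: x=-0.071, v=-0.124, θ=-0.013, ω=0.171
apply F[15]=+0.687 → step 16: x=-0.074, v=-0.109, θ=-0.010, ω=0.148
apply F[16]=+0.621 → step 17: x=-0.076, v=-0.095, θ=-0.008, ω=0.127
apply F[17]=+0.562 → step 18: x=-0.078, v=-0.083, θ=-0.005, ω=0.109
apply F[18]=+0.510 → step 19: x=-0.079, v=-0.072, θ=-0.003, ω=0.094
apply F[19]=+0.462 → step 20: x=-0.080, v=-0.062, θ=-0.001, ω=0.080
apply F[20]=+0.419 → step 21: x=-0.082, v=-0.053, θ=0.000, ω=0.068
apply F[21]=+0.381 → step 22: x=-0.083, v=-0.045, θ=0.001, ω=0.057
apply F[22]=+0.347 → step 23: x=-0.083, v=-0.038, θ=0.002, ω=0.048
apply F[23]=+0.316 → step 24: x=-0.084, v=-0.031, θ=0.003, ω=0.040
apply F[24]=+0.288 → step 25: x=-0.085, v=-0.025, θ=0.004, ω=0.033
apply F[25]=+0.263 → step 26: x=-0.085, v=-0.020, θ=0.005, ω=0.027
apply F[26]=+0.242 → step 27: x=-0.085, v=-0.015, θ=0.005, ω=0.021
apply F[27]=+0.221 → step 28: x=-0.086, v=-0.010, θ=0.005, ω=0.017
apply F[28]=+0.203 → step 29: x=-0.086, v=-0.006, θ=0.006, ω=0.013
apply F[29]=+0.187 → step 30: x=-0.086, v=-0.003, θ=0.006, ω=0.009
apply F[30]=+0.173 → step 31: x=-0.086, v=0.001, θ=0.006, ω=0.006
apply F[31]=+0.159 → step 32: x=-0.086, v=0.004, θ=0.006, ω=0.003
apply F[32]=+0.147 → step 33: x=-0.086, v=0.007, θ=0.006, ω=0.001
max |θ| = 0.136 ≤ 0.182 over all 34 states.

Answer: never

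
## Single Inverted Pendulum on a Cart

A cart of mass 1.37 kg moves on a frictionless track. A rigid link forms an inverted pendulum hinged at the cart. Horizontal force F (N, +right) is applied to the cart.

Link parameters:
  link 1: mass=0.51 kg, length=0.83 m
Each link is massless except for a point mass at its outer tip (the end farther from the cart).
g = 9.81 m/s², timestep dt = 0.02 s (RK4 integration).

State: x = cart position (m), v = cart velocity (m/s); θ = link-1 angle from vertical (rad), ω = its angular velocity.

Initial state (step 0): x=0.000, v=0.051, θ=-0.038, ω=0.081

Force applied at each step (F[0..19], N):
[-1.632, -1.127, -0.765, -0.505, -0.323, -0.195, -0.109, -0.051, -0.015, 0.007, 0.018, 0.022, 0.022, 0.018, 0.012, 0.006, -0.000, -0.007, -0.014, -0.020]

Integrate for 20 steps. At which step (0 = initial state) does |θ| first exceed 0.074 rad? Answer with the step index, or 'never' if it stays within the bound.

Answer: never

Derivation:
apply F[0]=-1.632 → step 1: x=0.001, v=0.030, θ=-0.036, ω=0.098
apply F[1]=-1.127 → step 2: x=0.001, v=0.016, θ=-0.034, ω=0.106
apply F[2]=-0.765 → step 3: x=0.002, v=0.007, θ=-0.032, ω=0.109
apply F[3]=-0.505 → step 4: x=0.002, v=0.002, θ=-0.030, ω=0.108
apply F[4]=-0.323 → step 5: x=0.002, v=-0.000, θ=-0.028, ω=0.104
apply F[5]=-0.195 → step 6: x=0.002, v=-0.001, θ=-0.026, ω=0.099
apply F[6]=-0.109 → step 7: x=0.002, v=-0.001, θ=-0.024, ω=0.093
apply F[7]=-0.051 → step 8: x=0.002, v=-0.000, θ=-0.022, ω=0.086
apply F[8]=-0.015 → step 9: x=0.002, v=0.001, θ=-0.020, ω=0.079
apply F[9]=+0.007 → step 10: x=0.002, v=0.003, θ=-0.019, ω=0.073
apply F[10]=+0.018 → step 11: x=0.002, v=0.004, θ=-0.017, ω=0.067
apply F[11]=+0.022 → step 12: x=0.002, v=0.006, θ=-0.016, ω=0.061
apply F[12]=+0.022 → step 13: x=0.002, v=0.007, θ=-0.015, ω=0.055
apply F[13]=+0.018 → step 14: x=0.002, v=0.009, θ=-0.014, ω=0.050
apply F[14]=+0.012 → step 15: x=0.002, v=0.010, θ=-0.013, ω=0.046
apply F[15]=+0.006 → step 16: x=0.002, v=0.011, θ=-0.012, ω=0.042
apply F[16]=-0.000 → step 17: x=0.003, v=0.012, θ=-0.011, ω=0.038
apply F[17]=-0.007 → step 18: x=0.003, v=0.012, θ=-0.011, ω=0.034
apply F[18]=-0.014 → step 19: x=0.003, v=0.013, θ=-0.010, ω=0.031
apply F[19]=-0.020 → step 20: x=0.003, v=0.013, θ=-0.009, ω=0.029
max |θ| = 0.038 ≤ 0.074 over all 21 states.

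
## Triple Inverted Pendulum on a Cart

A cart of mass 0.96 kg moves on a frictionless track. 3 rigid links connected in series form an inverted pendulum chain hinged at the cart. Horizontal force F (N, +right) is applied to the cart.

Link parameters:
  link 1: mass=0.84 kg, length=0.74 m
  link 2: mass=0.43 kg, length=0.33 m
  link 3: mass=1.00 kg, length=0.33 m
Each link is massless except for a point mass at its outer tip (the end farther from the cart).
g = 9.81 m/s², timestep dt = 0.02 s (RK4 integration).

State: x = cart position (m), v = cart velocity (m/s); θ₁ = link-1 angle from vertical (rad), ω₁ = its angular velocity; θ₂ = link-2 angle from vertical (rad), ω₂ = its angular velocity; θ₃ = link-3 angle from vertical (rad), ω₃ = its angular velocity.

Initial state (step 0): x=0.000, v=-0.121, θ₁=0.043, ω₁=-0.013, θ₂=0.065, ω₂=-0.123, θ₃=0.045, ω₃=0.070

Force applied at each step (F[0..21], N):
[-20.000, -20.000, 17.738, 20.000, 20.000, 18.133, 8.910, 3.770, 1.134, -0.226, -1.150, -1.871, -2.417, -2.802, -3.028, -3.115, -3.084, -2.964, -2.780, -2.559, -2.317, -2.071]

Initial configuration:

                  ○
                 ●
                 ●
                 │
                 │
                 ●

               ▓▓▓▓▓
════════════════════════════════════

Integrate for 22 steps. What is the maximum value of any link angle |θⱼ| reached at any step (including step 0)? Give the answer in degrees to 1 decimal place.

apply F[0]=-20.000 → step 1: x=-0.007, v=-0.556, θ₁=0.049, ω₁=0.579, θ₂=0.063, ω₂=-0.073, θ₃=0.046, ω₃=0.038
apply F[1]=-20.000 → step 2: x=-0.022, v=-0.994, θ₁=0.066, ω₁=1.182, θ₂=0.062, ω₂=-0.047, θ₃=0.047, ω₃=0.012
apply F[2]=+17.738 → step 3: x=-0.039, v=-0.662, θ₁=0.086, ω₁=0.762, θ₂=0.061, ω₂=-0.051, θ₃=0.046, ω₃=-0.019
apply F[3]=+20.000 → step 4: x=-0.048, v=-0.294, θ₁=0.096, ω₁=0.307, θ₂=0.060, ω₂=-0.086, θ₃=0.046, ω₃=-0.051
apply F[4]=+20.000 → step 5: x=-0.051, v=0.070, θ₁=0.098, ω₁=-0.135, θ₂=0.057, ω₂=-0.138, θ₃=0.044, ω₃=-0.082
apply F[5]=+18.133 → step 6: x=-0.046, v=0.397, θ₁=0.091, ω₁=-0.530, θ₂=0.054, ω₂=-0.191, θ₃=0.042, ω₃=-0.110
apply F[6]=+8.910 → step 7: x=-0.037, v=0.542, θ₁=0.079, ω₁=-0.687, θ₂=0.050, ω₂=-0.231, θ₃=0.040, ω₃=-0.132
apply F[7]=+3.770 → step 8: x=-0.025, v=0.588, θ₁=0.065, ω₁=-0.719, θ₂=0.045, ω₂=-0.258, θ₃=0.037, ω₃=-0.149
apply F[8]=+1.134 → step 9: x=-0.014, v=0.586, θ₁=0.051, ω₁=-0.694, θ₂=0.040, ω₂=-0.273, θ₃=0.034, ω₃=-0.162
apply F[9]=-0.226 → step 10: x=-0.002, v=0.561, θ₁=0.038, ω₁=-0.646, θ₂=0.034, ω₂=-0.279, θ₃=0.031, ω₃=-0.170
apply F[10]=-1.150 → step 11: x=0.009, v=0.523, θ₁=0.025, ω₁=-0.586, θ₂=0.029, ω₂=-0.276, θ₃=0.027, ω₃=-0.174
apply F[11]=-1.871 → step 12: x=0.019, v=0.475, θ₁=0.014, ω₁=-0.519, θ₂=0.023, ω₂=-0.266, θ₃=0.024, ω₃=-0.175
apply F[12]=-2.417 → step 13: x=0.028, v=0.421, θ₁=0.005, ω₁=-0.447, θ₂=0.018, ω₂=-0.251, θ₃=0.020, ω₃=-0.172
apply F[13]=-2.802 → step 14: x=0.036, v=0.362, θ₁=-0.003, ω₁=-0.375, θ₂=0.013, ω₂=-0.231, θ₃=0.017, ω₃=-0.166
apply F[14]=-3.028 → step 15: x=0.042, v=0.302, θ₁=-0.010, ω₁=-0.304, θ₂=0.009, ω₂=-0.209, θ₃=0.014, ω₃=-0.157
apply F[15]=-3.115 → step 16: x=0.048, v=0.243, θ₁=-0.016, ω₁=-0.236, θ₂=0.005, ω₂=-0.185, θ₃=0.011, ω₃=-0.146
apply F[16]=-3.084 → step 17: x=0.052, v=0.187, θ₁=-0.020, ω₁=-0.175, θ₂=0.001, ω₂=-0.160, θ₃=0.008, ω₃=-0.134
apply F[17]=-2.964 → step 18: x=0.055, v=0.136, θ₁=-0.023, ω₁=-0.120, θ₂=-0.002, ω₂=-0.135, θ₃=0.005, ω₃=-0.121
apply F[18]=-2.780 → step 19: x=0.057, v=0.089, θ₁=-0.025, ω₁=-0.072, θ₂=-0.004, ω₂=-0.111, θ₃=0.003, ω₃=-0.107
apply F[19]=-2.559 → step 20: x=0.059, v=0.047, θ₁=-0.026, ω₁=-0.032, θ₂=-0.006, ω₂=-0.088, θ₃=0.001, ω₃=-0.093
apply F[20]=-2.317 → step 21: x=0.059, v=0.011, θ₁=-0.026, ω₁=0.001, θ₂=-0.008, ω₂=-0.068, θ₃=-0.001, ω₃=-0.079
apply F[21]=-2.071 → step 22: x=0.059, v=-0.020, θ₁=-0.026, ω₁=0.029, θ₂=-0.009, ω₂=-0.048, θ₃=-0.002, ω₃=-0.065
Max |angle| over trajectory = 0.098 rad = 5.6°.

Answer: 5.6°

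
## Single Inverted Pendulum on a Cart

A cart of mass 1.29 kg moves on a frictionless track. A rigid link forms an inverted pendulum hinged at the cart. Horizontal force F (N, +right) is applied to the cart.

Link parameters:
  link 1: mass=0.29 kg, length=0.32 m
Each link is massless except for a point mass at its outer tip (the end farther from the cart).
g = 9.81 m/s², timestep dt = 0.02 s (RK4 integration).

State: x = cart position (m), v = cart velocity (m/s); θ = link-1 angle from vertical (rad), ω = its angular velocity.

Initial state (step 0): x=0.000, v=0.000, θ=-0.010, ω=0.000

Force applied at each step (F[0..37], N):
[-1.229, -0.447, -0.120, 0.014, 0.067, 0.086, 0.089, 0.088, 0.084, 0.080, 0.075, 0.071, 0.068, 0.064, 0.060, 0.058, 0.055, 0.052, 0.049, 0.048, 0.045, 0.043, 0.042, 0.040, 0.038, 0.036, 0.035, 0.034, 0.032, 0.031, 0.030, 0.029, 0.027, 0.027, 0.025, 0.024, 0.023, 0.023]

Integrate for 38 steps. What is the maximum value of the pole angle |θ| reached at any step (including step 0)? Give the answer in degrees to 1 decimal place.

apply F[0]=-1.229 → step 1: x=-0.000, v=-0.019, θ=-0.009, ω=0.052
apply F[1]=-0.447 → step 2: x=-0.001, v=-0.025, θ=-0.008, ω=0.067
apply F[2]=-0.120 → step 3: x=-0.001, v=-0.027, θ=-0.007, ω=0.067
apply F[3]=+0.014 → step 4: x=-0.002, v=-0.026, θ=-0.006, ω=0.062
apply F[4]=+0.067 → step 5: x=-0.002, v=-0.025, θ=-0.004, ω=0.055
apply F[5]=+0.086 → step 6: x=-0.003, v=-0.023, θ=-0.003, ω=0.048
apply F[6]=+0.089 → step 7: x=-0.003, v=-0.022, θ=-0.003, ω=0.041
apply F[7]=+0.088 → step 8: x=-0.004, v=-0.020, θ=-0.002, ω=0.035
apply F[8]=+0.084 → step 9: x=-0.004, v=-0.019, θ=-0.001, ω=0.030
apply F[9]=+0.080 → step 10: x=-0.004, v=-0.018, θ=-0.001, ω=0.025
apply F[10]=+0.075 → step 11: x=-0.005, v=-0.017, θ=-0.000, ω=0.021
apply F[11]=+0.071 → step 12: x=-0.005, v=-0.016, θ=0.000, ω=0.018
apply F[12]=+0.068 → step 13: x=-0.005, v=-0.014, θ=0.001, ω=0.015
apply F[13]=+0.064 → step 14: x=-0.006, v=-0.014, θ=0.001, ω=0.013
apply F[14]=+0.060 → step 15: x=-0.006, v=-0.013, θ=0.001, ω=0.010
apply F[15]=+0.058 → step 16: x=-0.006, v=-0.012, θ=0.001, ω=0.008
apply F[16]=+0.055 → step 17: x=-0.006, v=-0.011, θ=0.001, ω=0.007
apply F[17]=+0.052 → step 18: x=-0.006, v=-0.010, θ=0.002, ω=0.005
apply F[18]=+0.049 → step 19: x=-0.007, v=-0.010, θ=0.002, ω=0.004
apply F[19]=+0.048 → step 20: x=-0.007, v=-0.009, θ=0.002, ω=0.003
apply F[20]=+0.045 → step 21: x=-0.007, v=-0.008, θ=0.002, ω=0.002
apply F[21]=+0.043 → step 22: x=-0.007, v=-0.008, θ=0.002, ω=0.001
apply F[22]=+0.042 → step 23: x=-0.007, v=-0.007, θ=0.002, ω=0.001
apply F[23]=+0.040 → step 24: x=-0.007, v=-0.007, θ=0.002, ω=0.000
apply F[24]=+0.038 → step 25: x=-0.008, v=-0.006, θ=0.002, ω=-0.000
apply F[25]=+0.036 → step 26: x=-0.008, v=-0.006, θ=0.002, ω=-0.001
apply F[26]=+0.035 → step 27: x=-0.008, v=-0.005, θ=0.002, ω=-0.001
apply F[27]=+0.034 → step 28: x=-0.008, v=-0.005, θ=0.002, ω=-0.001
apply F[28]=+0.032 → step 29: x=-0.008, v=-0.004, θ=0.002, ω=-0.001
apply F[29]=+0.031 → step 30: x=-0.008, v=-0.004, θ=0.002, ω=-0.002
apply F[30]=+0.030 → step 31: x=-0.008, v=-0.003, θ=0.002, ω=-0.002
apply F[31]=+0.029 → step 32: x=-0.008, v=-0.003, θ=0.002, ω=-0.002
apply F[32]=+0.027 → step 33: x=-0.008, v=-0.003, θ=0.002, ω=-0.002
apply F[33]=+0.027 → step 34: x=-0.008, v=-0.002, θ=0.002, ω=-0.002
apply F[34]=+0.025 → step 35: x=-0.008, v=-0.002, θ=0.002, ω=-0.002
apply F[35]=+0.024 → step 36: x=-0.008, v=-0.002, θ=0.001, ω=-0.002
apply F[36]=+0.023 → step 37: x=-0.008, v=-0.001, θ=0.001, ω=-0.002
apply F[37]=+0.023 → step 38: x=-0.009, v=-0.001, θ=0.001, ω=-0.002
Max |angle| over trajectory = 0.010 rad = 0.6°.

Answer: 0.6°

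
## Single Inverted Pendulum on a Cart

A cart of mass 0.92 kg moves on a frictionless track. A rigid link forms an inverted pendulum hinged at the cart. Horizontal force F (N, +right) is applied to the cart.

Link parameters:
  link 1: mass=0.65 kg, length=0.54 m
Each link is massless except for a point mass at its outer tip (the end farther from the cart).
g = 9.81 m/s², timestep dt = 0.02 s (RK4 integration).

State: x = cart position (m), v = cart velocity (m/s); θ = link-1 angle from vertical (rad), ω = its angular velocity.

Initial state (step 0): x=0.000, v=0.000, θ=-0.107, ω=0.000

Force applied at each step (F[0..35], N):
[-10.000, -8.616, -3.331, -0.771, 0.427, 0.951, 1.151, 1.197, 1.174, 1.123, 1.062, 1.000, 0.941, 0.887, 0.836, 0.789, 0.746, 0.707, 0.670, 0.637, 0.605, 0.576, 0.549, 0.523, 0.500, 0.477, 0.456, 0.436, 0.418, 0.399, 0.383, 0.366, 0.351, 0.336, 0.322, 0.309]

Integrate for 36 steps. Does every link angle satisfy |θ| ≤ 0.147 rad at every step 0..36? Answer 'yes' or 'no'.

apply F[0]=-10.000 → step 1: x=-0.002, v=-0.201, θ=-0.104, ω=0.332
apply F[1]=-8.616 → step 2: x=-0.008, v=-0.374, θ=-0.094, ω=0.614
apply F[2]=-3.331 → step 3: x=-0.016, v=-0.434, θ=-0.081, ω=0.693
apply F[3]=-0.771 → step 4: x=-0.025, v=-0.441, θ=-0.067, ω=0.679
apply F[4]=+0.427 → step 5: x=-0.033, v=-0.423, θ=-0.054, ω=0.625
apply F[5]=+0.951 → step 6: x=-0.041, v=-0.396, θ=-0.043, ω=0.557
apply F[6]=+1.151 → step 7: x=-0.049, v=-0.366, θ=-0.032, ω=0.487
apply F[7]=+1.197 → step 8: x=-0.056, v=-0.336, θ=-0.023, ω=0.422
apply F[8]=+1.174 → step 9: x=-0.063, v=-0.308, θ=-0.015, ω=0.363
apply F[9]=+1.123 → step 10: x=-0.068, v=-0.282, θ=-0.009, ω=0.311
apply F[10]=+1.062 → step 11: x=-0.074, v=-0.258, θ=-0.003, ω=0.265
apply F[11]=+1.000 → step 12: x=-0.079, v=-0.237, θ=0.002, ω=0.224
apply F[12]=+0.941 → step 13: x=-0.083, v=-0.217, θ=0.006, ω=0.189
apply F[13]=+0.887 → step 14: x=-0.087, v=-0.198, θ=0.010, ω=0.158
apply F[14]=+0.836 → step 15: x=-0.091, v=-0.182, θ=0.013, ω=0.131
apply F[15]=+0.789 → step 16: x=-0.095, v=-0.167, θ=0.015, ω=0.108
apply F[16]=+0.746 → step 17: x=-0.098, v=-0.153, θ=0.017, ω=0.088
apply F[17]=+0.707 → step 18: x=-0.101, v=-0.140, θ=0.019, ω=0.071
apply F[18]=+0.670 → step 19: x=-0.104, v=-0.128, θ=0.020, ω=0.056
apply F[19]=+0.637 → step 20: x=-0.106, v=-0.117, θ=0.021, ω=0.043
apply F[20]=+0.605 → step 21: x=-0.108, v=-0.107, θ=0.022, ω=0.031
apply F[21]=+0.576 → step 22: x=-0.110, v=-0.097, θ=0.022, ω=0.022
apply F[22]=+0.549 → step 23: x=-0.112, v=-0.088, θ=0.022, ω=0.013
apply F[23]=+0.523 → step 24: x=-0.114, v=-0.080, θ=0.023, ω=0.006
apply F[24]=+0.500 → step 25: x=-0.115, v=-0.072, θ=0.023, ω=0.000
apply F[25]=+0.477 → step 26: x=-0.117, v=-0.065, θ=0.023, ω=-0.005
apply F[26]=+0.456 → step 27: x=-0.118, v=-0.058, θ=0.022, ω=-0.009
apply F[27]=+0.436 → step 28: x=-0.119, v=-0.052, θ=0.022, ω=-0.013
apply F[28]=+0.418 → step 29: x=-0.120, v=-0.046, θ=0.022, ω=-0.016
apply F[29]=+0.399 → step 30: x=-0.121, v=-0.040, θ=0.022, ω=-0.019
apply F[30]=+0.383 → step 31: x=-0.122, v=-0.035, θ=0.021, ω=-0.021
apply F[31]=+0.366 → step 32: x=-0.122, v=-0.030, θ=0.021, ω=-0.023
apply F[32]=+0.351 → step 33: x=-0.123, v=-0.025, θ=0.020, ω=-0.024
apply F[33]=+0.336 → step 34: x=-0.123, v=-0.020, θ=0.020, ω=-0.025
apply F[34]=+0.322 → step 35: x=-0.124, v=-0.016, θ=0.019, ω=-0.026
apply F[35]=+0.309 → step 36: x=-0.124, v=-0.012, θ=0.019, ω=-0.027
Max |angle| over trajectory = 0.107 rad; bound = 0.147 → within bound.

Answer: yes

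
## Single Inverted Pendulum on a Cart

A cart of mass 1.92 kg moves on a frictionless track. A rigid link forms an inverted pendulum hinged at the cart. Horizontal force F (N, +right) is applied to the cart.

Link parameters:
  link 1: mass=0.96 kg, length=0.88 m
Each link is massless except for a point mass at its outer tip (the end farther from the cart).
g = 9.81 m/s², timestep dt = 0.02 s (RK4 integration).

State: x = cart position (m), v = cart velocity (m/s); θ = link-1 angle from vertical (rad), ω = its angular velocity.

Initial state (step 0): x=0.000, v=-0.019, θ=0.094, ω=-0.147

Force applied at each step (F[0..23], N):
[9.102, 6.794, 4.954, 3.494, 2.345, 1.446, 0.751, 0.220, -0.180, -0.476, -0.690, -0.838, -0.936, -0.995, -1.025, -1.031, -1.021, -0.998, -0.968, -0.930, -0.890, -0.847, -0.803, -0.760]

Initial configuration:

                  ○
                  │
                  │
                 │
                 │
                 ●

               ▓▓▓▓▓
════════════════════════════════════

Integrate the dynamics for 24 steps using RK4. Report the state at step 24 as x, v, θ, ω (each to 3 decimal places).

Answer: x=0.073, v=0.062, θ=-0.002, ω=-0.052

Derivation:
apply F[0]=+9.102 → step 1: x=0.000, v=0.066, θ=0.090, ω=-0.223
apply F[1]=+6.794 → step 2: x=0.002, v=0.128, θ=0.085, ω=-0.274
apply F[2]=+4.954 → step 3: x=0.005, v=0.172, θ=0.080, ω=-0.305
apply F[3]=+3.494 → step 4: x=0.009, v=0.201, θ=0.073, ω=-0.320
apply F[4]=+2.345 → step 5: x=0.013, v=0.218, θ=0.067, ω=-0.325
apply F[5]=+1.446 → step 6: x=0.018, v=0.227, θ=0.060, ω=-0.321
apply F[6]=+0.751 → step 7: x=0.022, v=0.230, θ=0.054, ω=-0.310
apply F[7]=+0.220 → step 8: x=0.027, v=0.227, θ=0.048, ω=-0.296
apply F[8]=-0.180 → step 9: x=0.031, v=0.221, θ=0.042, ω=-0.279
apply F[9]=-0.476 → step 10: x=0.036, v=0.212, θ=0.037, ω=-0.260
apply F[10]=-0.690 → step 11: x=0.040, v=0.201, θ=0.032, ω=-0.240
apply F[11]=-0.838 → step 12: x=0.044, v=0.190, θ=0.027, ω=-0.221
apply F[12]=-0.936 → step 13: x=0.047, v=0.178, θ=0.023, ω=-0.201
apply F[13]=-0.995 → step 14: x=0.051, v=0.165, θ=0.019, ω=-0.182
apply F[14]=-1.025 → step 15: x=0.054, v=0.153, θ=0.016, ω=-0.164
apply F[15]=-1.031 → step 16: x=0.057, v=0.141, θ=0.013, ω=-0.147
apply F[16]=-1.021 → step 17: x=0.060, v=0.129, θ=0.010, ω=-0.132
apply F[17]=-0.998 → step 18: x=0.062, v=0.118, θ=0.007, ω=-0.117
apply F[18]=-0.968 → step 19: x=0.064, v=0.107, θ=0.005, ω=-0.103
apply F[19]=-0.930 → step 20: x=0.066, v=0.097, θ=0.003, ω=-0.091
apply F[20]=-0.890 → step 21: x=0.068, v=0.087, θ=0.002, ω=-0.080
apply F[21]=-0.847 → step 22: x=0.070, v=0.078, θ=0.000, ω=-0.069
apply F[22]=-0.803 → step 23: x=0.071, v=0.070, θ=-0.001, ω=-0.060
apply F[23]=-0.760 → step 24: x=0.073, v=0.062, θ=-0.002, ω=-0.052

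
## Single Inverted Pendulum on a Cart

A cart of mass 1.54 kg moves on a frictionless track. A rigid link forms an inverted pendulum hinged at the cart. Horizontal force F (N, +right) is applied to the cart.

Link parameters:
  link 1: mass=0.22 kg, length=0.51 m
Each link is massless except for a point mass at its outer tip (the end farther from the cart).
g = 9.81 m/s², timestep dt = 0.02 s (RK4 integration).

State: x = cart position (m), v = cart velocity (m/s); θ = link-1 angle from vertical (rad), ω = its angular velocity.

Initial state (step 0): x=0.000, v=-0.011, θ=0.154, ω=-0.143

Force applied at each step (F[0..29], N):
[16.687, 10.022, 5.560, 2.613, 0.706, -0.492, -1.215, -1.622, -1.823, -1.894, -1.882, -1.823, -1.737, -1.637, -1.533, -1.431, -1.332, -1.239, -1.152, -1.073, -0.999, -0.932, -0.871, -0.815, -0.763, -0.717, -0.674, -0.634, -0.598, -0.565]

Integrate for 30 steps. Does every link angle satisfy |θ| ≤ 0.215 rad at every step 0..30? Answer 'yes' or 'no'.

apply F[0]=+16.687 → step 1: x=0.002, v=0.201, θ=0.148, ω=-0.496
apply F[1]=+10.022 → step 2: x=0.007, v=0.327, θ=0.136, ω=-0.686
apply F[2]=+5.560 → step 3: x=0.014, v=0.395, θ=0.121, ω=-0.770
apply F[3]=+2.613 → step 4: x=0.023, v=0.426, θ=0.106, ω=-0.786
apply F[4]=+0.706 → step 5: x=0.031, v=0.433, θ=0.090, ω=-0.761
apply F[5]=-0.492 → step 6: x=0.040, v=0.424, θ=0.076, ω=-0.713
apply F[6]=-1.215 → step 7: x=0.048, v=0.406, θ=0.062, ω=-0.652
apply F[7]=-1.622 → step 8: x=0.056, v=0.384, θ=0.050, ω=-0.586
apply F[8]=-1.823 → step 9: x=0.063, v=0.359, θ=0.038, ω=-0.520
apply F[9]=-1.894 → step 10: x=0.070, v=0.333, θ=0.029, ω=-0.458
apply F[10]=-1.882 → step 11: x=0.077, v=0.308, θ=0.020, ω=-0.399
apply F[11]=-1.823 → step 12: x=0.083, v=0.284, θ=0.013, ω=-0.345
apply F[12]=-1.737 → step 13: x=0.088, v=0.261, θ=0.006, ω=-0.297
apply F[13]=-1.637 → step 14: x=0.093, v=0.240, θ=0.001, ω=-0.254
apply F[14]=-1.533 → step 15: x=0.098, v=0.220, θ=-0.004, ω=-0.215
apply F[15]=-1.431 → step 16: x=0.102, v=0.202, θ=-0.008, ω=-0.182
apply F[16]=-1.332 → step 17: x=0.106, v=0.185, θ=-0.011, ω=-0.152
apply F[17]=-1.239 → step 18: x=0.109, v=0.169, θ=-0.014, ω=-0.126
apply F[18]=-1.152 → step 19: x=0.113, v=0.154, θ=-0.016, ω=-0.103
apply F[19]=-1.073 → step 20: x=0.116, v=0.141, θ=-0.018, ω=-0.084
apply F[20]=-0.999 → step 21: x=0.118, v=0.129, θ=-0.020, ω=-0.066
apply F[21]=-0.932 → step 22: x=0.121, v=0.117, θ=-0.021, ω=-0.052
apply F[22]=-0.871 → step 23: x=0.123, v=0.106, θ=-0.022, ω=-0.039
apply F[23]=-0.815 → step 24: x=0.125, v=0.096, θ=-0.022, ω=-0.028
apply F[24]=-0.763 → step 25: x=0.127, v=0.087, θ=-0.023, ω=-0.018
apply F[25]=-0.717 → step 26: x=0.128, v=0.078, θ=-0.023, ω=-0.010
apply F[26]=-0.674 → step 27: x=0.130, v=0.070, θ=-0.023, ω=-0.003
apply F[27]=-0.634 → step 28: x=0.131, v=0.063, θ=-0.023, ω=0.003
apply F[28]=-0.598 → step 29: x=0.132, v=0.056, θ=-0.023, ω=0.008
apply F[29]=-0.565 → step 30: x=0.134, v=0.049, θ=-0.023, ω=0.012
Max |angle| over trajectory = 0.154 rad; bound = 0.215 → within bound.

Answer: yes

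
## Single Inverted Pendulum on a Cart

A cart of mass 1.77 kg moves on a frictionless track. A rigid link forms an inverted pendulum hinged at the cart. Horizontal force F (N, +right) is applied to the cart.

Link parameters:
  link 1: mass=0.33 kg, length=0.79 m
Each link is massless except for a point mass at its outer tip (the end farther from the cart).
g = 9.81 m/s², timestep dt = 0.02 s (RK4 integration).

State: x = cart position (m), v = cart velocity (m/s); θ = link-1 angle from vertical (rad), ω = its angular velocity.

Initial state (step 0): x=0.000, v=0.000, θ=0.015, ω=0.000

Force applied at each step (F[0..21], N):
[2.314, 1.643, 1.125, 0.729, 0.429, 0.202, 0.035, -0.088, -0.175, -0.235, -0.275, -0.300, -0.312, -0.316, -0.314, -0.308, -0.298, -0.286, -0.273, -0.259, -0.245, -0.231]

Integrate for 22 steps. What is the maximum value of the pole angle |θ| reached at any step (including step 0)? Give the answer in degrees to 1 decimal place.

apply F[0]=+2.314 → step 1: x=0.000, v=0.026, θ=0.015, ω=-0.029
apply F[1]=+1.643 → step 2: x=0.001, v=0.044, θ=0.014, ω=-0.048
apply F[2]=+1.125 → step 3: x=0.002, v=0.056, θ=0.013, ω=-0.060
apply F[3]=+0.729 → step 4: x=0.003, v=0.064, θ=0.012, ω=-0.067
apply F[4]=+0.429 → step 5: x=0.004, v=0.068, θ=0.010, ω=-0.070
apply F[5]=+0.202 → step 6: x=0.006, v=0.070, θ=0.009, ω=-0.070
apply F[6]=+0.035 → step 7: x=0.007, v=0.070, θ=0.007, ω=-0.068
apply F[7]=-0.088 → step 8: x=0.009, v=0.069, θ=0.006, ω=-0.065
apply F[8]=-0.175 → step 9: x=0.010, v=0.067, θ=0.005, ω=-0.061
apply F[9]=-0.235 → step 10: x=0.011, v=0.064, θ=0.004, ω=-0.056
apply F[10]=-0.275 → step 11: x=0.013, v=0.061, θ=0.003, ω=-0.051
apply F[11]=-0.300 → step 12: x=0.014, v=0.057, θ=0.002, ω=-0.046
apply F[12]=-0.312 → step 13: x=0.015, v=0.054, θ=0.001, ω=-0.041
apply F[13]=-0.316 → step 14: x=0.016, v=0.050, θ=0.000, ω=-0.037
apply F[14]=-0.314 → step 15: x=0.017, v=0.047, θ=-0.001, ω=-0.032
apply F[15]=-0.308 → step 16: x=0.018, v=0.043, θ=-0.001, ω=-0.028
apply F[16]=-0.298 → step 17: x=0.019, v=0.040, θ=-0.002, ω=-0.024
apply F[17]=-0.286 → step 18: x=0.019, v=0.037, θ=-0.002, ω=-0.021
apply F[18]=-0.273 → step 19: x=0.020, v=0.034, θ=-0.003, ω=-0.018
apply F[19]=-0.259 → step 20: x=0.021, v=0.031, θ=-0.003, ω=-0.015
apply F[20]=-0.245 → step 21: x=0.021, v=0.028, θ=-0.003, ω=-0.012
apply F[21]=-0.231 → step 22: x=0.022, v=0.026, θ=-0.003, ω=-0.010
Max |angle| over trajectory = 0.015 rad = 0.9°.

Answer: 0.9°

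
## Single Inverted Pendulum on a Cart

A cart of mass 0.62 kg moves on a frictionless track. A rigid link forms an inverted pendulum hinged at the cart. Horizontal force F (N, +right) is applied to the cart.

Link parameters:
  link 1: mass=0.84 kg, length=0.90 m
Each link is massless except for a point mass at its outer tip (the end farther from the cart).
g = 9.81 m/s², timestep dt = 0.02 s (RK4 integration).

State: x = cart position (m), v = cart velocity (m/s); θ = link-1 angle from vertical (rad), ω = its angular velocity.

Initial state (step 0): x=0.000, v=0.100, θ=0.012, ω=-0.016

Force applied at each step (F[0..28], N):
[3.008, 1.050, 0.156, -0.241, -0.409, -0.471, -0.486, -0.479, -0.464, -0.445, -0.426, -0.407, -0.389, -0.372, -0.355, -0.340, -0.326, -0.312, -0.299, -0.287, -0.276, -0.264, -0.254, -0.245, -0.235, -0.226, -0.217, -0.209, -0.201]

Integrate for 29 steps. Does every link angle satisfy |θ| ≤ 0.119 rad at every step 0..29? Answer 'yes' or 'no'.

apply F[0]=+3.008 → step 1: x=0.003, v=0.194, θ=0.011, ω=-0.118
apply F[1]=+1.050 → step 2: x=0.007, v=0.225, θ=0.008, ω=-0.151
apply F[2]=+0.156 → step 3: x=0.012, v=0.229, θ=0.005, ω=-0.153
apply F[3]=-0.241 → step 4: x=0.016, v=0.220, θ=0.002, ω=-0.143
apply F[4]=-0.409 → step 5: x=0.020, v=0.207, θ=-0.001, ω=-0.128
apply F[5]=-0.471 → step 6: x=0.024, v=0.192, θ=-0.003, ω=-0.112
apply F[6]=-0.486 → step 7: x=0.028, v=0.177, θ=-0.005, ω=-0.096
apply F[7]=-0.479 → step 8: x=0.032, v=0.164, θ=-0.007, ω=-0.082
apply F[8]=-0.464 → step 9: x=0.035, v=0.151, θ=-0.008, ω=-0.070
apply F[9]=-0.445 → step 10: x=0.038, v=0.139, θ=-0.010, ω=-0.058
apply F[10]=-0.426 → step 11: x=0.040, v=0.128, θ=-0.011, ω=-0.049
apply F[11]=-0.407 → step 12: x=0.043, v=0.118, θ=-0.012, ω=-0.040
apply F[12]=-0.389 → step 13: x=0.045, v=0.108, θ=-0.012, ω=-0.032
apply F[13]=-0.372 → step 14: x=0.047, v=0.100, θ=-0.013, ω=-0.025
apply F[14]=-0.355 → step 15: x=0.049, v=0.092, θ=-0.013, ω=-0.019
apply F[15]=-0.340 → step 16: x=0.051, v=0.084, θ=-0.014, ω=-0.014
apply F[16]=-0.326 → step 17: x=0.052, v=0.078, θ=-0.014, ω=-0.010
apply F[17]=-0.312 → step 18: x=0.054, v=0.071, θ=-0.014, ω=-0.006
apply F[18]=-0.299 → step 19: x=0.055, v=0.065, θ=-0.014, ω=-0.002
apply F[19]=-0.287 → step 20: x=0.056, v=0.060, θ=-0.014, ω=0.001
apply F[20]=-0.276 → step 21: x=0.058, v=0.055, θ=-0.014, ω=0.003
apply F[21]=-0.264 → step 22: x=0.059, v=0.050, θ=-0.014, ω=0.006
apply F[22]=-0.254 → step 23: x=0.060, v=0.046, θ=-0.014, ω=0.007
apply F[23]=-0.245 → step 24: x=0.060, v=0.041, θ=-0.014, ω=0.009
apply F[24]=-0.235 → step 25: x=0.061, v=0.037, θ=-0.014, ω=0.010
apply F[25]=-0.226 → step 26: x=0.062, v=0.034, θ=-0.013, ω=0.012
apply F[26]=-0.217 → step 27: x=0.063, v=0.030, θ=-0.013, ω=0.013
apply F[27]=-0.209 → step 28: x=0.063, v=0.027, θ=-0.013, ω=0.013
apply F[28]=-0.201 → step 29: x=0.064, v=0.024, θ=-0.013, ω=0.014
Max |angle| over trajectory = 0.014 rad; bound = 0.119 → within bound.

Answer: yes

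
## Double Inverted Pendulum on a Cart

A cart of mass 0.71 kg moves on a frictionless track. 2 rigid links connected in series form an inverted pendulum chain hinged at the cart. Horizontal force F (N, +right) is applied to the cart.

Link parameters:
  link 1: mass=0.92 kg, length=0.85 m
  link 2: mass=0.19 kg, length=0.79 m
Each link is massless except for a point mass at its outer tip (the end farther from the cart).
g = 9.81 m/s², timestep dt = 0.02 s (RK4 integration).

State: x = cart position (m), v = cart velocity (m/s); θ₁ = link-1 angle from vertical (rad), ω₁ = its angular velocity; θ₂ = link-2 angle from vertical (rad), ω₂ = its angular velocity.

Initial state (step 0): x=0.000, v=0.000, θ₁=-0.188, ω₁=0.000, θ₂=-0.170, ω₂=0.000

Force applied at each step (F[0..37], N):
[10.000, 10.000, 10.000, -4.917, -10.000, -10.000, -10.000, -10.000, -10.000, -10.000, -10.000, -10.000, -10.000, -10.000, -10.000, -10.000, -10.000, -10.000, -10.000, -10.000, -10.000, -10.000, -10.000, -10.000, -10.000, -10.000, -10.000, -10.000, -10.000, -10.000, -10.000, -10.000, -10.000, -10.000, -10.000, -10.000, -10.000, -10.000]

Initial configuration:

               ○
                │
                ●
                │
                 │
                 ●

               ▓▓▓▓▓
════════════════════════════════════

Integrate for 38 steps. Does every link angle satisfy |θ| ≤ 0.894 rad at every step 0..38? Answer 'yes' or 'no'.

apply F[0]=+10.000 → step 1: x=0.003, v=0.320, θ₁=-0.192, ω₁=-0.414, θ₂=-0.170, ω₂=0.004
apply F[1]=+10.000 → step 2: x=0.013, v=0.640, θ₁=-0.205, ω₁=-0.829, θ₂=-0.170, ω₂=0.009
apply F[2]=+10.000 → step 3: x=0.029, v=0.957, θ₁=-0.225, ω₁=-1.243, θ₂=-0.170, ω₂=0.016
apply F[3]=-4.917 → step 4: x=0.047, v=0.885, θ₁=-0.250, ω₁=-1.219, θ₂=-0.169, ω₂=0.035
apply F[4]=-10.000 → step 5: x=0.063, v=0.691, θ₁=-0.273, ω₁=-1.063, θ₂=-0.168, ω₂=0.066
apply F[5]=-10.000 → step 6: x=0.075, v=0.506, θ₁=-0.293, ω₁=-0.925, θ₂=-0.166, ω₂=0.105
apply F[6]=-10.000 → step 7: x=0.083, v=0.330, θ₁=-0.310, ω₁=-0.802, θ₂=-0.164, ω₂=0.152
apply F[7]=-10.000 → step 8: x=0.088, v=0.160, θ₁=-0.325, ω₁=-0.693, θ₂=-0.160, ω₂=0.206
apply F[8]=-10.000 → step 9: x=0.090, v=-0.005, θ₁=-0.338, ω₁=-0.594, θ₂=-0.156, ω₂=0.267
apply F[9]=-10.000 → step 10: x=0.088, v=-0.165, θ₁=-0.349, ω₁=-0.505, θ₂=-0.150, ω₂=0.334
apply F[10]=-10.000 → step 11: x=0.083, v=-0.321, θ₁=-0.358, ω₁=-0.424, θ₂=-0.142, ω₂=0.407
apply F[11]=-10.000 → step 12: x=0.075, v=-0.474, θ₁=-0.366, ω₁=-0.349, θ₂=-0.133, ω₂=0.485
apply F[12]=-10.000 → step 13: x=0.064, v=-0.625, θ₁=-0.372, ω₁=-0.280, θ₂=-0.123, ω₂=0.570
apply F[13]=-10.000 → step 14: x=0.050, v=-0.774, θ₁=-0.377, ω₁=-0.214, θ₂=-0.110, ω₂=0.660
apply F[14]=-10.000 → step 15: x=0.033, v=-0.922, θ₁=-0.380, ω₁=-0.152, θ₂=-0.096, ω₂=0.756
apply F[15]=-10.000 → step 16: x=0.013, v=-1.069, θ₁=-0.383, ω₁=-0.093, θ₂=-0.080, ω₂=0.858
apply F[16]=-10.000 → step 17: x=-0.010, v=-1.216, θ₁=-0.384, ω₁=-0.034, θ₂=-0.062, ω₂=0.966
apply F[17]=-10.000 → step 18: x=-0.035, v=-1.363, θ₁=-0.384, ω₁=0.024, θ₂=-0.041, ω₂=1.081
apply F[18]=-10.000 → step 19: x=-0.064, v=-1.511, θ₁=-0.383, ω₁=0.082, θ₂=-0.019, ω₂=1.201
apply F[19]=-10.000 → step 20: x=-0.096, v=-1.661, θ₁=-0.381, ω₁=0.142, θ₂=0.007, ω₂=1.329
apply F[20]=-10.000 → step 21: x=-0.131, v=-1.812, θ₁=-0.377, ω₁=0.205, θ₂=0.035, ω₂=1.463
apply F[21]=-10.000 → step 22: x=-0.168, v=-1.965, θ₁=-0.373, ω₁=0.270, θ₂=0.065, ω₂=1.604
apply F[22]=-10.000 → step 23: x=-0.209, v=-2.121, θ₁=-0.367, ω₁=0.341, θ₂=0.099, ω₂=1.752
apply F[23]=-10.000 → step 24: x=-0.253, v=-2.281, θ₁=-0.359, ω₁=0.418, θ₂=0.135, ω₂=1.907
apply F[24]=-10.000 → step 25: x=-0.300, v=-2.444, θ₁=-0.350, ω₁=0.502, θ₂=0.175, ω₂=2.069
apply F[25]=-10.000 → step 26: x=-0.351, v=-2.613, θ₁=-0.339, ω₁=0.595, θ₂=0.218, ω₂=2.237
apply F[26]=-10.000 → step 27: x=-0.405, v=-2.787, θ₁=-0.326, ω₁=0.700, θ₂=0.265, ω₂=2.411
apply F[27]=-10.000 → step 28: x=-0.463, v=-2.969, θ₁=-0.311, ω₁=0.818, θ₂=0.315, ω₂=2.591
apply F[28]=-10.000 → step 29: x=-0.524, v=-3.157, θ₁=-0.293, ω₁=0.952, θ₂=0.368, ω₂=2.774
apply F[29]=-10.000 → step 30: x=-0.589, v=-3.355, θ₁=-0.273, ω₁=1.104, θ₂=0.426, ω₂=2.959
apply F[30]=-10.000 → step 31: x=-0.658, v=-3.562, θ₁=-0.249, ω₁=1.277, θ₂=0.487, ω₂=3.143
apply F[31]=-10.000 → step 32: x=-0.731, v=-3.781, θ₁=-0.221, ω₁=1.476, θ₂=0.551, ω₂=3.323
apply F[32]=-10.000 → step 33: x=-0.809, v=-4.012, θ₁=-0.190, ω₁=1.702, θ₂=0.619, ω₂=3.494
apply F[33]=-10.000 → step 34: x=-0.892, v=-4.257, θ₁=-0.153, ω₁=1.959, θ₂=0.691, ω₂=3.651
apply F[34]=-10.000 → step 35: x=-0.980, v=-4.514, θ₁=-0.111, ω₁=2.248, θ₂=0.765, ω₂=3.784
apply F[35]=-10.000 → step 36: x=-1.073, v=-4.784, θ₁=-0.063, ω₁=2.571, θ₂=0.842, ω₂=3.885
apply F[36]=-10.000 → step 37: x=-1.171, v=-5.063, θ₁=-0.008, ω₁=2.924, θ₂=0.920, ω₂=3.941
apply F[37]=-10.000 → step 38: x=-1.275, v=-5.344, θ₁=0.054, ω₁=3.300, θ₂=0.999, ω₂=3.941
Max |angle| over trajectory = 0.999 rad; bound = 0.894 → exceeded.

Answer: no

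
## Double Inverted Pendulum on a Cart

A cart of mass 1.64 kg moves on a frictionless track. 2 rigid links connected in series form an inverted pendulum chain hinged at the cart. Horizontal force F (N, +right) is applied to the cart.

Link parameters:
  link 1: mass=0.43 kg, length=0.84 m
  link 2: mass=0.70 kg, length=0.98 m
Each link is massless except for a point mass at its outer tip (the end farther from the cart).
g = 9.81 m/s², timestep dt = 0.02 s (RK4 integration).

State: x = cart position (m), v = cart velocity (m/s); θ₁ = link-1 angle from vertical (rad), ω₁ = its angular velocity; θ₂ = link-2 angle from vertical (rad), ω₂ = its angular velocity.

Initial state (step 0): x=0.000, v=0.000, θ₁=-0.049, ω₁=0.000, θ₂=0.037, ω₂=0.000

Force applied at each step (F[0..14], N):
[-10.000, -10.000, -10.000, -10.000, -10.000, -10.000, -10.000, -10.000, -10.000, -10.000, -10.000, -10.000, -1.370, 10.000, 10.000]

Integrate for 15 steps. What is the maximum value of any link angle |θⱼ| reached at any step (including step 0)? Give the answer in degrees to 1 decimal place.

Answer: 11.2°

Derivation:
apply F[0]=-10.000 → step 1: x=-0.001, v=-0.115, θ₁=-0.048, ω₁=0.093, θ₂=0.037, ω₂=0.046
apply F[1]=-10.000 → step 2: x=-0.005, v=-0.231, θ₁=-0.045, ω₁=0.187, θ₂=0.039, ω₂=0.091
apply F[2]=-10.000 → step 3: x=-0.010, v=-0.347, θ₁=-0.041, ω₁=0.283, θ₂=0.041, ω₂=0.135
apply F[3]=-10.000 → step 4: x=-0.018, v=-0.464, θ₁=-0.034, ω₁=0.383, θ₂=0.044, ω₂=0.177
apply F[4]=-10.000 → step 5: x=-0.029, v=-0.582, θ₁=-0.025, ω₁=0.488, θ₂=0.048, ω₂=0.216
apply F[5]=-10.000 → step 6: x=-0.042, v=-0.701, θ₁=-0.014, ω₁=0.599, θ₂=0.053, ω₂=0.253
apply F[6]=-10.000 → step 7: x=-0.057, v=-0.822, θ₁=-0.001, ω₁=0.719, θ₂=0.058, ω₂=0.284
apply F[7]=-10.000 → step 8: x=-0.075, v=-0.945, θ₁=0.014, ω₁=0.847, θ₂=0.064, ω₂=0.311
apply F[8]=-10.000 → step 9: x=-0.095, v=-1.070, θ₁=0.033, ω₁=0.986, θ₂=0.071, ω₂=0.332
apply F[9]=-10.000 → step 10: x=-0.117, v=-1.197, θ₁=0.054, ω₁=1.137, θ₂=0.077, ω₂=0.346
apply F[10]=-10.000 → step 11: x=-0.143, v=-1.326, θ₁=0.078, ω₁=1.301, θ₂=0.084, ω₂=0.353
apply F[11]=-10.000 → step 12: x=-0.171, v=-1.457, θ₁=0.106, ω₁=1.479, θ₂=0.092, ω₂=0.351
apply F[12]=-1.370 → step 13: x=-0.200, v=-1.486, θ₁=0.136, ω₁=1.550, θ₂=0.098, ω₂=0.341
apply F[13]=+10.000 → step 14: x=-0.229, v=-1.382, θ₁=0.167, ω₁=1.478, θ₂=0.105, ω₂=0.318
apply F[14]=+10.000 → step 15: x=-0.255, v=-1.282, θ₁=0.196, ω₁=1.427, θ₂=0.111, ω₂=0.284
Max |angle| over trajectory = 0.196 rad = 11.2°.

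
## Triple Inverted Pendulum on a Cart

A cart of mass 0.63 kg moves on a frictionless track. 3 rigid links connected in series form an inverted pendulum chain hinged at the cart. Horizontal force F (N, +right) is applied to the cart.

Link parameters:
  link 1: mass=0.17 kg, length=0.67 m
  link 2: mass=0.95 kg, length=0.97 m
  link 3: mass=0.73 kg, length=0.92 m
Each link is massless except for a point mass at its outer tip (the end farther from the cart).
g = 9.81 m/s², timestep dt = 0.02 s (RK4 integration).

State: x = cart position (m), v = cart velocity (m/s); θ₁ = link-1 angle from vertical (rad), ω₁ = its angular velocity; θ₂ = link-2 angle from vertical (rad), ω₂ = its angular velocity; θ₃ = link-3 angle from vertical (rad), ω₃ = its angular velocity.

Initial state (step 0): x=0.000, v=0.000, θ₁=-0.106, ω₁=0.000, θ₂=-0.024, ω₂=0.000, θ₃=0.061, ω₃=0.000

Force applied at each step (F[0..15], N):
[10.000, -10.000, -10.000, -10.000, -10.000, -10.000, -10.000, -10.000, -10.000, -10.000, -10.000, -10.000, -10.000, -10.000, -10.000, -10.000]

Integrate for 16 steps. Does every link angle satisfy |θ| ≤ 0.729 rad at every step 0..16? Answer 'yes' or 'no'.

Answer: yes

Derivation:
apply F[0]=+10.000 → step 1: x=0.004, v=0.363, θ₁=-0.113, ω₁=-0.747, θ₂=-0.023, ω₂=0.126, θ₃=0.061, ω₃=0.023
apply F[1]=-10.000 → step 2: x=0.008, v=0.115, θ₁=-0.128, ω₁=-0.702, θ₂=-0.018, ω₂=0.333, θ₃=0.062, ω₃=0.054
apply F[2]=-10.000 → step 3: x=0.008, v=-0.128, θ₁=-0.142, ω₁=-0.714, θ₂=-0.009, ω₂=0.577, θ₃=0.063, ω₃=0.082
apply F[3]=-10.000 → step 4: x=0.003, v=-0.369, θ₁=-0.157, ω₁=-0.774, θ₂=0.005, ω₂=0.855, θ₃=0.065, ω₃=0.104
apply F[4]=-10.000 → step 5: x=-0.007, v=-0.611, θ₁=-0.173, ω₁=-0.866, θ₂=0.025, ω₂=1.162, θ₃=0.067, ω₃=0.119
apply F[5]=-10.000 → step 6: x=-0.021, v=-0.858, θ₁=-0.191, ω₁=-0.965, θ₂=0.052, ω₂=1.485, θ₃=0.070, ω₃=0.127
apply F[6]=-10.000 → step 7: x=-0.041, v=-1.112, θ₁=-0.212, ω₁=-1.040, θ₂=0.085, ω₂=1.805, θ₃=0.072, ω₃=0.127
apply F[7]=-10.000 → step 8: x=-0.066, v=-1.375, θ₁=-0.233, ω₁=-1.066, θ₂=0.124, ω₂=2.110, θ₃=0.075, ω₃=0.123
apply F[8]=-10.000 → step 9: x=-0.096, v=-1.646, θ₁=-0.254, ω₁=-1.030, θ₂=0.169, ω₂=2.390, θ₃=0.077, ω₃=0.117
apply F[9]=-10.000 → step 10: x=-0.132, v=-1.924, θ₁=-0.273, ω₁=-0.927, θ₂=0.219, ω₂=2.644, θ₃=0.080, ω₃=0.109
apply F[10]=-10.000 → step 11: x=-0.173, v=-2.209, θ₁=-0.290, ω₁=-0.758, θ₂=0.274, ω₂=2.875, θ₃=0.082, ω₃=0.102
apply F[11]=-10.000 → step 12: x=-0.220, v=-2.498, θ₁=-0.303, ω₁=-0.525, θ₂=0.334, ω₂=3.086, θ₃=0.084, ω₃=0.098
apply F[12]=-10.000 → step 13: x=-0.273, v=-2.791, θ₁=-0.311, ω₁=-0.230, θ₂=0.398, ω₂=3.280, θ₃=0.086, ω₃=0.096
apply F[13]=-10.000 → step 14: x=-0.332, v=-3.087, θ₁=-0.312, ω₁=0.130, θ₂=0.465, ω₂=3.458, θ₃=0.088, ω₃=0.098
apply F[14]=-10.000 → step 15: x=-0.396, v=-3.386, θ₁=-0.305, ω₁=0.555, θ₂=0.536, ω₂=3.620, θ₃=0.090, ω₃=0.104
apply F[15]=-10.000 → step 16: x=-0.467, v=-3.689, θ₁=-0.289, ω₁=1.051, θ₂=0.610, ω₂=3.760, θ₃=0.092, ω₃=0.116
Max |angle| over trajectory = 0.610 rad; bound = 0.729 → within bound.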